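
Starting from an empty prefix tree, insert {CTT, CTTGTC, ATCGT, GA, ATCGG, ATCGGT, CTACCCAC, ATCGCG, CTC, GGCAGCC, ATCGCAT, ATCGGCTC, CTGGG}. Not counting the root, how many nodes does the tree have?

38

Count nodes per top-level branch (shared prefixes stored once):
  'A'-branch (ATCGCAT, ATCGCG, ATCGG, ATCGGCTC, ATCGGT, ATCGT): 14 nodes
  'C'-branch (CTACCCAC, CTC, CTGGG, CTT, CTTGTC): 16 nodes
  'G'-branch (GA, GGCAGCC): 8 nodes
Sum: 38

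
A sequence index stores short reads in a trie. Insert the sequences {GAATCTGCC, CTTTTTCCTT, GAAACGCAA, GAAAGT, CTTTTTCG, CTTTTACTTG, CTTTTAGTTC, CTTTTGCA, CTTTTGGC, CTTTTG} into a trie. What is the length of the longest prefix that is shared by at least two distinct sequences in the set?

7

Look for the deepest trie node that still has at least two words in its subtree.
"CTTTTTCCTT" and "CTTTTTCG" agree on "CTTTTTC" (7 characters) before diverging; nothing deeper is shared.
Longest shared-prefix length: 7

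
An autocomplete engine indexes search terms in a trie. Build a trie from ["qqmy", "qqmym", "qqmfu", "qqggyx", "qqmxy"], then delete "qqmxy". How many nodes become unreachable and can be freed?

2

After clearing the end-marker at "qqmxy", prune upward until reaching a node still needed by another word.
The suffix "xy" (2 nodes) is used only by "qqmxy"; the node for "qqm" still has the child "y", so pruning stops there.
Nodes removed: 2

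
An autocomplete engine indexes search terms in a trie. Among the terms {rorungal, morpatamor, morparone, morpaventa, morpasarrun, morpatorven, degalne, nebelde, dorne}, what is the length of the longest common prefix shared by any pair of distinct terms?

6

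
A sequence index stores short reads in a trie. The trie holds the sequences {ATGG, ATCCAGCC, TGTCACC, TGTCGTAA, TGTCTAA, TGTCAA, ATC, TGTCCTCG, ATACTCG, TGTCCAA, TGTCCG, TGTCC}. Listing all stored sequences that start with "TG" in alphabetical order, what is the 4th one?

TGTCCAA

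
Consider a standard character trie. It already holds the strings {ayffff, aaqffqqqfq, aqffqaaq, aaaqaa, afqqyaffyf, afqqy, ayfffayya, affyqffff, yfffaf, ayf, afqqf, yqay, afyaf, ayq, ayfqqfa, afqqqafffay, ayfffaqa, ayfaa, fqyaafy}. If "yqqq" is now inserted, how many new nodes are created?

Walking "yqqq" from the root, the first 2 characters ("yq") follow existing edges; "q" is the first miss.
So 4 − 2 = 2 new nodes.

2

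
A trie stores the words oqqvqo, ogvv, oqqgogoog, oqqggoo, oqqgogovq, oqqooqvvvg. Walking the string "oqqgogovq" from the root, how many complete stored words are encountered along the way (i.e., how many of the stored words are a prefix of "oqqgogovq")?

1

Walk "oqqgogovq" from the root; an end-of-word marker is hit whenever a stored word is a prefix of "oqqgogovq".
Prefixes of the query that are stored words: "oqqgogovq"
Count: 1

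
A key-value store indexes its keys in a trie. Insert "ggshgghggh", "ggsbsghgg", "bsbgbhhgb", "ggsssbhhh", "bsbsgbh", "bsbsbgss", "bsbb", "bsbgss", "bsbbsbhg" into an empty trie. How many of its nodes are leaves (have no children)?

8

A leaf is a node with no children — equivalently, the end of a word that is not a proper prefix of any other stored word.
Those words: "bsbbsbhg", "bsbgbhhgb", "bsbgss", "bsbsbgss", "bsbsgbh", "ggsbsghgg", "ggshgghggh", "ggsssbhhh"
Leaf count: 8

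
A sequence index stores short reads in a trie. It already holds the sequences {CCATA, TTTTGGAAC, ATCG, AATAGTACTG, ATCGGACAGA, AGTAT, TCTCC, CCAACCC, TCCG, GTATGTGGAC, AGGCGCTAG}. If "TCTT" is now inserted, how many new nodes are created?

1

Walking "TCTT" from the root, the first 3 characters ("TCT") follow existing edges; "T" is the first miss.
So 4 − 3 = 1 new nodes.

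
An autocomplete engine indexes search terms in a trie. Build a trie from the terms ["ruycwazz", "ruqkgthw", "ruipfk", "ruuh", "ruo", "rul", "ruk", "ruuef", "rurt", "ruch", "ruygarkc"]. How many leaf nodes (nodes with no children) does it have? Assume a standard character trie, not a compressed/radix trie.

11

A leaf is a node with no children — equivalently, the end of a word that is not a proper prefix of any other stored word.
Those words: "ruch", "ruipfk", "ruk", "rul", "ruo", "ruqkgthw", "rurt", "ruuef", "ruuh", "ruycwazz", "ruygarkc"
Leaf count: 11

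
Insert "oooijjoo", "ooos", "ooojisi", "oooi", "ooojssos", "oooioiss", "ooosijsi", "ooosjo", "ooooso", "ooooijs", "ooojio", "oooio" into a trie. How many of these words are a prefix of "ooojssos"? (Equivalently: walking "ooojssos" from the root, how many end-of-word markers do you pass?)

1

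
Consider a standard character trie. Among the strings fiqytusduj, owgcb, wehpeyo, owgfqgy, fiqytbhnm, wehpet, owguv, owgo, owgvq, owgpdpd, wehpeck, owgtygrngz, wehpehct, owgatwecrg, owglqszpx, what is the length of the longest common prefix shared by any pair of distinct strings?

Equivalently: take the maximum, over all pairs, of their longest common prefix length.
"fiqytbhnm" and "fiqytusduj" agree on "fiqyt" (5 characters) before diverging; nothing deeper is shared.
Longest shared-prefix length: 5

5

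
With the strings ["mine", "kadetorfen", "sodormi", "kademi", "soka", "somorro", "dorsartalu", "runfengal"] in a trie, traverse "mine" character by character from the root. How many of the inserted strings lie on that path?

1

Check each prefix of "mine" against the stored set — each match is an end-marker on the path.
Prefixes of the query that are stored words: "mine"
Count: 1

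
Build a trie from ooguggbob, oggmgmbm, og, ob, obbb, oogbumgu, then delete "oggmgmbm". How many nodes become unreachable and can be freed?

6

A node on "oggmgmbm"'s path can go only if nothing else ends at it or branches off below it.
The suffix "gmgmbm" (6 nodes) is used only by "oggmgmbm"; "og" is itself a stored word, so pruning stops there.
Nodes removed: 6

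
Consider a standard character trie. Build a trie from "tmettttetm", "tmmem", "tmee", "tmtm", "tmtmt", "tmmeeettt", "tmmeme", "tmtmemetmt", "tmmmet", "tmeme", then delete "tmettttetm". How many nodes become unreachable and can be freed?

After clearing the end-marker at "tmettttetm", prune upward until reaching a node still needed by another word.
The suffix "ttttetm" (7 nodes) is used only by "tmettttetm"; the node for "tme" still has the child "e", so pruning stops there.
Nodes removed: 7

7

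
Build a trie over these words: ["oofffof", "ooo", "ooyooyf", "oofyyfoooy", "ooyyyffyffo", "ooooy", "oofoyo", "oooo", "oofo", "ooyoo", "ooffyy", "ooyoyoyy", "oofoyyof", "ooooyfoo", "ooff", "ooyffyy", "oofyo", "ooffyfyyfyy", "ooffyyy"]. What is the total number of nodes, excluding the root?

57

Insert word by word; a character creates a node only if that edge doesn't already exist:
  "oofffof" → 7 new (o, o, f, f, f, o, f)
  "ooo" → prefix "oo" already present; 1 new (o)
  "ooyooyf" → prefix "oo" already present; 5 new (y, o, o, y, f)
  "oofyyfoooy" → prefix "oof" already present; 7 new (y, y, f, o, o, o, y)
  "ooyyyffyffo" → prefix "ooy" already present; 8 new (y, y, f, f, y, f, f, o)
  "ooooy" → prefix "ooo" already present; 2 new (o, y)
  "oofoyo" → prefix "oof" already present; 3 new (o, y, o)
  "oooo" → prefix "oooo" already present; 0 new (none)
  "oofo" → prefix "oofo" already present; 0 new (none)
  "ooyoo" → prefix "ooyoo" already present; 0 new (none)
  "ooffyy" → prefix "ooff" already present; 2 new (y, y)
  "ooyoyoyy" → prefix "ooyo" already present; 4 new (y, o, y, y)
  "oofoyyof" → prefix "oofoy" already present; 3 new (y, o, f)
  "ooooyfoo" → prefix "ooooy" already present; 3 new (f, o, o)
  "ooff" → prefix "ooff" already present; 0 new (none)
  "ooyffyy" → prefix "ooy" already present; 4 new (f, f, y, y)
  "oofyo" → prefix "oofy" already present; 1 new (o)
  "ooffyfyyfyy" → prefix "ooffy" already present; 6 new (f, y, y, f, y, y)
  "ooffyyy" → prefix "ooffyy" already present; 1 new (y)
Total nodes = 7 + 1 + 5 + 7 + 8 + 2 + 3 + 0 + 0 + 0 + 2 + 4 + 3 + 3 + 0 + 4 + 1 + 6 + 1 = 57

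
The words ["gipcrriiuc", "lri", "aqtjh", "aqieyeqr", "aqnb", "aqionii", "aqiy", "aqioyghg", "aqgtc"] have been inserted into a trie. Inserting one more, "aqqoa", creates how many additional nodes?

3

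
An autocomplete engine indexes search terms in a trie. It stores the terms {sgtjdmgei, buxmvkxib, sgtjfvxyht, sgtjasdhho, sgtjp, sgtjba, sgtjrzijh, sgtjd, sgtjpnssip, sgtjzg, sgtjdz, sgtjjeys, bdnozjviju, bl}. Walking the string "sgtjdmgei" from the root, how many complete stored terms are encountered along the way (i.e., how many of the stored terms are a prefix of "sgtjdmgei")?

2

Traverse "sgtjdmgei" character by character; count nodes along the way that are marked as word ends.
Prefixes of the query that are stored words: "sgtjd", "sgtjdmgei"
Count: 2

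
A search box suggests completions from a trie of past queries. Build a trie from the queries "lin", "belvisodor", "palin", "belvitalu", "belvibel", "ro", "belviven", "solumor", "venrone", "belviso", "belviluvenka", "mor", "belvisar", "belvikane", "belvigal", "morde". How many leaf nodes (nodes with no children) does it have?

A leaf is a node with no children — equivalently, the end of a word that is not a proper prefix of any other stored word.
Those words: "belvibel", "belvigal", "belvikane", "belviluvenka", "belvisar", "belvisodor", "belvitalu", "belviven", "lin", "morde", "palin", "ro", "solumor", "venrone"
Leaf count: 14

14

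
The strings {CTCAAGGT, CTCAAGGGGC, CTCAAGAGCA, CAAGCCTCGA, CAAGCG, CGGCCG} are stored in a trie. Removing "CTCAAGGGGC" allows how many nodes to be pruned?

3

A node on "CTCAAGGGGC"'s path can go only if nothing else ends at it or branches off below it.
The suffix "GGC" (3 nodes) is used only by "CTCAAGGGGC"; the node for "CTCAAGG" still has the child "T", so pruning stops there.
Nodes removed: 3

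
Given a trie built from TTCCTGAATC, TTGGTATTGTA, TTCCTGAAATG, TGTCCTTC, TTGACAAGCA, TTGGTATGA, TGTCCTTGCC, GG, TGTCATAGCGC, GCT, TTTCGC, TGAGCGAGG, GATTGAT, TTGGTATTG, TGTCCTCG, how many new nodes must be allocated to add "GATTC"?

1

"GATT" is already a path in the trie; the remaining "C" must be added.
So 5 − 4 = 1 new nodes.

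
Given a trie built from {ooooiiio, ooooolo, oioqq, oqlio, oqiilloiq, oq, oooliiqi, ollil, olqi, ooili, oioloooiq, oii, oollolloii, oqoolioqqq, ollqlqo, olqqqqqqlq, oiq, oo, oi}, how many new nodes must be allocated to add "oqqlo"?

The longest prefix of "oqqlo" already in the trie is "oq" (length 2).
New nodes needed: |"oqqlo"| − 2 = 5 − 2 = 3.

3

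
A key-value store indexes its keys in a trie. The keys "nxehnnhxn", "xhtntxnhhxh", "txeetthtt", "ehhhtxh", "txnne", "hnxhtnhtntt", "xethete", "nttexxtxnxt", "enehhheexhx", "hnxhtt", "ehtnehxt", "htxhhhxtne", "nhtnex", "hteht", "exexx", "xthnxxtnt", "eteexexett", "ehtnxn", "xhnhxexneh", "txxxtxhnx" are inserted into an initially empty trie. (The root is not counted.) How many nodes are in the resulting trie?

138

For each word, the new-node count is its length minus the longest prefix already in the trie:
  "nxehnnhxn" → 9 new (n, x, e, h, n, n, h, x, n)
  "xhtntxnhhxh" → 11 new (x, h, t, n, t, x, n, h, h, x, h)
  "txeetthtt" → 9 new (t, x, e, e, t, t, h, t, t)
  "ehhhtxh" → 7 new (e, h, h, h, t, x, h)
  "txnne" → prefix "tx" already present; 3 new (n, n, e)
  "hnxhtnhtntt" → 11 new (h, n, x, h, t, n, h, t, n, t, t)
  "xethete" → prefix "x" already present; 6 new (e, t, h, e, t, e)
  "nttexxtxnxt" → prefix "n" already present; 10 new (t, t, e, x, x, t, x, n, x, t)
  "enehhheexhx" → prefix "e" already present; 10 new (n, e, h, h, h, e, e, x, h, x)
  "hnxhtt" → prefix "hnxht" already present; 1 new (t)
  "ehtnehxt" → prefix "eh" already present; 6 new (t, n, e, h, x, t)
  "htxhhhxtne" → prefix "h" already present; 9 new (t, x, h, h, h, x, t, n, e)
  "nhtnex" → prefix "n" already present; 5 new (h, t, n, e, x)
  "hteht" → prefix "ht" already present; 3 new (e, h, t)
  "exexx" → prefix "e" already present; 4 new (x, e, x, x)
  "xthnxxtnt" → prefix "x" already present; 8 new (t, h, n, x, x, t, n, t)
  "eteexexett" → prefix "e" already present; 9 new (t, e, e, x, e, x, e, t, t)
  "ehtnxn" → prefix "ehtn" already present; 2 new (x, n)
  "xhnhxexneh" → prefix "xh" already present; 8 new (n, h, x, e, x, n, e, h)
  "txxxtxhnx" → prefix "tx" already present; 7 new (x, x, t, x, h, n, x)
Total nodes = 9 + 11 + 9 + 7 + 3 + 11 + 6 + 10 + 10 + 1 + 6 + 9 + 5 + 3 + 4 + 8 + 9 + 2 + 8 + 7 = 138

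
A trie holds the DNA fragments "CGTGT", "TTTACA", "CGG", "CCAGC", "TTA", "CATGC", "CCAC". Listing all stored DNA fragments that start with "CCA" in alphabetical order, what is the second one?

CCAGC

Filter for "CCA…" and sort: "CCAC", "CCAGC"
The 2nd is CCAGC.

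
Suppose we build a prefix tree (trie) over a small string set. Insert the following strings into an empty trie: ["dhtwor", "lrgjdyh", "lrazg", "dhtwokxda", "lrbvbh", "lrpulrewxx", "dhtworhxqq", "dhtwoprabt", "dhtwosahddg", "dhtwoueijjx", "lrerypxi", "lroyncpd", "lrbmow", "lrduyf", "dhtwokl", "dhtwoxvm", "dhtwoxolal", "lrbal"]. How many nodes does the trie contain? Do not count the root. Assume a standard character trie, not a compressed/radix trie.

Insert word by word; a character creates a node only if that edge doesn't already exist:
  "dhtwor" → 6 new (d, h, t, w, o, r)
  "lrgjdyh" → 7 new (l, r, g, j, d, y, h)
  "lrazg" → prefix "lr" already present; 3 new (a, z, g)
  "dhtwokxda" → prefix "dhtwo" already present; 4 new (k, x, d, a)
  "lrbvbh" → prefix "lr" already present; 4 new (b, v, b, h)
  "lrpulrewxx" → prefix "lr" already present; 8 new (p, u, l, r, e, w, x, x)
  "dhtworhxqq" → prefix "dhtwor" already present; 4 new (h, x, q, q)
  "dhtwoprabt" → prefix "dhtwo" already present; 5 new (p, r, a, b, t)
  "dhtwosahddg" → prefix "dhtwo" already present; 6 new (s, a, h, d, d, g)
  "dhtwoueijjx" → prefix "dhtwo" already present; 6 new (u, e, i, j, j, x)
  "lrerypxi" → prefix "lr" already present; 6 new (e, r, y, p, x, i)
  "lroyncpd" → prefix "lr" already present; 6 new (o, y, n, c, p, d)
  "lrbmow" → prefix "lrb" already present; 3 new (m, o, w)
  "lrduyf" → prefix "lr" already present; 4 new (d, u, y, f)
  "dhtwokl" → prefix "dhtwok" already present; 1 new (l)
  "dhtwoxvm" → prefix "dhtwo" already present; 3 new (x, v, m)
  "dhtwoxolal" → prefix "dhtwox" already present; 4 new (o, l, a, l)
  "lrbal" → prefix "lrb" already present; 2 new (a, l)
Total nodes = 6 + 7 + 3 + 4 + 4 + 8 + 4 + 5 + 6 + 6 + 6 + 6 + 3 + 4 + 1 + 3 + 4 + 2 = 82

82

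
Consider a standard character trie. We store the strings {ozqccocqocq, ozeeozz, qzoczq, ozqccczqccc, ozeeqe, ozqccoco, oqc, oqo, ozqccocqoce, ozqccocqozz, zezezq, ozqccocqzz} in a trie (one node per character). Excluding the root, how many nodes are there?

Count nodes per top-level branch (shared prefixes stored once):
  'o'-branch (oqc, oqo, ozeeozz, ozeeqe, ozqccczqccc, ozqccoco, ozqccocqoce, ozqccocqocq, ozqccocqozz, ozqccocqzz): 33 nodes
  'q'-branch (qzoczq): 6 nodes
  'z'-branch (zezezq): 6 nodes
Sum: 45

45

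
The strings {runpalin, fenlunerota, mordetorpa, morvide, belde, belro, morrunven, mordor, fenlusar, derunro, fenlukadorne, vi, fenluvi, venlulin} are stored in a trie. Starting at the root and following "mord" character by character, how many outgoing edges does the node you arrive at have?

Walk "mord" from the root, arriving at one node.
Distinct next characters after "mord": e, o.
That node has 2 child edges.

2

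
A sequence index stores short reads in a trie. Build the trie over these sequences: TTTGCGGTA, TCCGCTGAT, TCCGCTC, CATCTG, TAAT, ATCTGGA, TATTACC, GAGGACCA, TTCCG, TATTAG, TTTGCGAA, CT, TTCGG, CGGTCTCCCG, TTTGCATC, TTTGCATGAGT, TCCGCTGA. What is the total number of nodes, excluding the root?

Count nodes per top-level branch (shared prefixes stored once):
  'A'-branch (ATCTGGA): 7 nodes
  'C'-branch (CATCTG, CGGTCTCCCG, CT): 16 nodes
  'G'-branch (GAGGACCA): 8 nodes
  'T'-branch (TAAT, TATTACC, TATTAG, TCCGCTC, TCCGCTGA, TCCGCTGAT, TTCCG, TTCGG, TTTGCATC, TTTGCATGAGT, TTTGCGAA, TTTGCGGTA): 41 nodes
Sum: 72

72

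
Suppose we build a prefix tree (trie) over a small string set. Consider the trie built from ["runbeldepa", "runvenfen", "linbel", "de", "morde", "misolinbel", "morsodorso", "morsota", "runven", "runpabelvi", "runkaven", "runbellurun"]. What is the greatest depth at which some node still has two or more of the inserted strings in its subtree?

Equivalently: take the maximum, over all pairs, of their longest common prefix length.
"runbeldepa" and "runbellurun" agree on "runbel" (6 characters) before diverging; nothing deeper is shared.
Longest shared-prefix length: 6

6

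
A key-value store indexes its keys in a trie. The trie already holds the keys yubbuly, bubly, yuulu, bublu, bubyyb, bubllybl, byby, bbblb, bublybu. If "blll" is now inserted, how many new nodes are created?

3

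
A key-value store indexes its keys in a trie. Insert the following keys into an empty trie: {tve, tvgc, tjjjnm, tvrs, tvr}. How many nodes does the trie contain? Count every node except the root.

12

For each word, the new-node count is its length minus the longest prefix already in the trie:
  "tve" → 3 new (t, v, e)
  "tvgc" → prefix "tv" already present; 2 new (g, c)
  "tjjjnm" → prefix "t" already present; 5 new (j, j, j, n, m)
  "tvrs" → prefix "tv" already present; 2 new (r, s)
  "tvr" → prefix "tvr" already present; 0 new (none)
Total nodes = 3 + 2 + 5 + 2 + 0 = 12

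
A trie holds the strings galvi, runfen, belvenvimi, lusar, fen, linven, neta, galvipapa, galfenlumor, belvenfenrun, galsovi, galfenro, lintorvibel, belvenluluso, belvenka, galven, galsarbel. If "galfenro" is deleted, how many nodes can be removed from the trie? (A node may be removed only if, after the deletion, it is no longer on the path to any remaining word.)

2

A node on "galfenro"'s path can go only if nothing else ends at it or branches off below it.
The suffix "ro" (2 nodes) is used only by "galfenro"; the node for "galfen" still has the child "l", so pruning stops there.
Nodes removed: 2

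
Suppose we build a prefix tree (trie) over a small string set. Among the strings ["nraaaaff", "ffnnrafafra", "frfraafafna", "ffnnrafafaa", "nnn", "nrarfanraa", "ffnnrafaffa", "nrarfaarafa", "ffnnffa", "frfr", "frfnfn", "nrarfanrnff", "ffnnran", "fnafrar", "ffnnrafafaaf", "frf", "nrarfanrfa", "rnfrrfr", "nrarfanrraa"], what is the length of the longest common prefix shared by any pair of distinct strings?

Look for the deepest trie node that still has at least two words in its subtree.
"ffnnrafafaa" and "ffnnrafafaaf" agree on "ffnnrafafaa" (11 characters) before diverging; nothing deeper is shared.
Longest shared-prefix length: 11

11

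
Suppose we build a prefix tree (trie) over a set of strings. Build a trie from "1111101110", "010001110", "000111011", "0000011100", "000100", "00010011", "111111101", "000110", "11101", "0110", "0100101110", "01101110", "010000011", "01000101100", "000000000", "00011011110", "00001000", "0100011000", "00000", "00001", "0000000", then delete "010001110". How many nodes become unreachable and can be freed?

A node on "010001110"'s path can go only if nothing else ends at it or branches off below it.
The suffix "10" (2 nodes) is used only by "010001110"; the node for "0100011" still has the child "0", so pruning stops there.
Nodes removed: 2

2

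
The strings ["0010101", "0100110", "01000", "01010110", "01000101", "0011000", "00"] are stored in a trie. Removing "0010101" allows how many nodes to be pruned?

Walk "0010101" from the leaf back toward the root, removing each node that no remaining word uses.
The suffix "0101" (4 nodes) is used only by "0010101"; the node for "001" still has the child "1", so pruning stops there.
Nodes removed: 4

4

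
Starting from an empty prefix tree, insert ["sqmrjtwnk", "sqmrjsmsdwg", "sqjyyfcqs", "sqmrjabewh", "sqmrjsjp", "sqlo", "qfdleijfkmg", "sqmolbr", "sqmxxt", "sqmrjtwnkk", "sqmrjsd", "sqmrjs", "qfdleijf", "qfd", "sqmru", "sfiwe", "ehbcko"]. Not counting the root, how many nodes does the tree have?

For each word, the new-node count is its length minus the longest prefix already in the trie:
  "sqmrjtwnk" → 9 new (s, q, m, r, j, t, w, n, k)
  "sqmrjsmsdwg" → prefix "sqmrj" already present; 6 new (s, m, s, d, w, g)
  "sqjyyfcqs" → prefix "sq" already present; 7 new (j, y, y, f, c, q, s)
  "sqmrjabewh" → prefix "sqmrj" already present; 5 new (a, b, e, w, h)
  "sqmrjsjp" → prefix "sqmrjs" already present; 2 new (j, p)
  "sqlo" → prefix "sq" already present; 2 new (l, o)
  "qfdleijfkmg" → 11 new (q, f, d, l, e, i, j, f, k, m, g)
  "sqmolbr" → prefix "sqm" already present; 4 new (o, l, b, r)
  "sqmxxt" → prefix "sqm" already present; 3 new (x, x, t)
  "sqmrjtwnkk" → prefix "sqmrjtwnk" already present; 1 new (k)
  "sqmrjsd" → prefix "sqmrjs" already present; 1 new (d)
  "sqmrjs" → prefix "sqmrjs" already present; 0 new (none)
  "qfdleijf" → prefix "qfdleijf" already present; 0 new (none)
  "qfd" → prefix "qfd" already present; 0 new (none)
  "sqmru" → prefix "sqmr" already present; 1 new (u)
  "sfiwe" → prefix "s" already present; 4 new (f, i, w, e)
  "ehbcko" → 6 new (e, h, b, c, k, o)
Total nodes = 9 + 6 + 7 + 5 + 2 + 2 + 11 + 4 + 3 + 1 + 1 + 0 + 0 + 0 + 1 + 4 + 6 = 62

62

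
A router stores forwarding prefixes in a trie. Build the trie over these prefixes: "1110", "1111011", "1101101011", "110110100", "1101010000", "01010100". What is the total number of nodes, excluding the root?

31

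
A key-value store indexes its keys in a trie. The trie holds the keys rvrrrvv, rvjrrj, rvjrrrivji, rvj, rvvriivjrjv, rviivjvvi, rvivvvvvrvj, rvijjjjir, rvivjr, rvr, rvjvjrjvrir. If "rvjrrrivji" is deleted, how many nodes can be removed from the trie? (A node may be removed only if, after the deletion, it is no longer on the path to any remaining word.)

Walk "rvjrrrivji" from the leaf back toward the root, removing each node that no remaining word uses.
The suffix "rivji" (5 nodes) is used only by "rvjrrrivji"; the node for "rvjrr" still has the child "j", so pruning stops there.
Nodes removed: 5

5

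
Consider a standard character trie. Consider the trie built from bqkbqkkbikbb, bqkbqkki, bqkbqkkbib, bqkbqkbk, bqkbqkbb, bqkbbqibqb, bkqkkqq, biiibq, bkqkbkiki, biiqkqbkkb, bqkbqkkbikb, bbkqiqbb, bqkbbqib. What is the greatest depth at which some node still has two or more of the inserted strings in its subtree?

11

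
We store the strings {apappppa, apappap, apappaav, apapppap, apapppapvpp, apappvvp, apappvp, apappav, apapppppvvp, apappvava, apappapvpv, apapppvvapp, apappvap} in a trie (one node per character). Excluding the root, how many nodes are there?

38

Trie structure (* marks end of a word):
(root)
└─ a
   └─ p
      └─ a
         └─ p
            └─ p
               ├─ a
               │  ├─ a
               │  │  └─ v *
               │  ├─ p *
               │  │  └─ v
               │  │     └─ p
               │  │        └─ v *
               │  └─ v *
               ├─ p
               │  ├─ a
               │  │  └─ p *
               │  │     └─ v
               │  │        └─ p
               │  │           └─ p *
               │  ├─ p
               │  │  ├─ a *
               │  │  └─ p
               │  │     └─ v
               │  │        └─ v
               │  │           └─ p *
               │  └─ v
               │     └─ v
               │        └─ a
               │           └─ p
               │              └─ p *
               └─ v
                  ├─ a
                  │  ├─ p *
                  │  └─ v
                  │     └─ a *
                  ├─ p *
                  └─ v
                     └─ p *
Counting every labelled node above: 38.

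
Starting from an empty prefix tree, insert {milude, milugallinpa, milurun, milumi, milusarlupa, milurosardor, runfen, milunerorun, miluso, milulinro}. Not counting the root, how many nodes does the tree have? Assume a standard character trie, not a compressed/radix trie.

Count nodes per top-level branch (shared prefixes stored once):
  'm'-branch (milude, milugallinpa, milulinro, milumi, milunerorun, milurosardor, milurun, milusarlupa, miluso): 46 nodes
  'r'-branch (runfen): 6 nodes
Sum: 52

52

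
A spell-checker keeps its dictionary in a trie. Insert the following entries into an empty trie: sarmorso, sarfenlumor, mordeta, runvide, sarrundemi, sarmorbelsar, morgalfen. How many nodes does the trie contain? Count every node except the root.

49

Count nodes per top-level branch (shared prefixes stored once):
  'm'-branch (mordeta, morgalfen): 13 nodes
  'r'-branch (runvide): 7 nodes
  's'-branch (sarfenlumor, sarmorbelsar, sarmorso, sarrundemi): 29 nodes
Sum: 49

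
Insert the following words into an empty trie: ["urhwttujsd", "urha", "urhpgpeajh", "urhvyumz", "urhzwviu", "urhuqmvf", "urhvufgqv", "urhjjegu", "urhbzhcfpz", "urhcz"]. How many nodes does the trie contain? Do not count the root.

Trace insertions, counting only characters that open a new branch:
  "urhwttujsd" → 10 new (u, r, h, w, t, t, u, j, s, d)
  "urha" → prefix "urh" already present; 1 new (a)
  "urhpgpeajh" → prefix "urh" already present; 7 new (p, g, p, e, a, j, h)
  "urhvyumz" → prefix "urh" already present; 5 new (v, y, u, m, z)
  "urhzwviu" → prefix "urh" already present; 5 new (z, w, v, i, u)
  "urhuqmvf" → prefix "urh" already present; 5 new (u, q, m, v, f)
  "urhvufgqv" → prefix "urhv" already present; 5 new (u, f, g, q, v)
  "urhjjegu" → prefix "urh" already present; 5 new (j, j, e, g, u)
  "urhbzhcfpz" → prefix "urh" already present; 7 new (b, z, h, c, f, p, z)
  "urhcz" → prefix "urh" already present; 2 new (c, z)
Total nodes = 10 + 1 + 7 + 5 + 5 + 5 + 5 + 5 + 7 + 2 = 52

52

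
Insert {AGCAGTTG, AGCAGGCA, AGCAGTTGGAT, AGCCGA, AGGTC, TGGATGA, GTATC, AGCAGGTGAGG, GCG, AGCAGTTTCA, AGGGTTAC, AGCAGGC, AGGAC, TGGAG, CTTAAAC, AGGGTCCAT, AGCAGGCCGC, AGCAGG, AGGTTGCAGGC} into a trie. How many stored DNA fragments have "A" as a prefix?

14

Walk to "A"; the words in its subtree are exactly those with that prefix.
Matches: "AGCAGG", "AGCAGGC", "AGCAGGCA", "AGCAGGCCGC", "AGCAGGTGAGG", "AGCAGTTG", "AGCAGTTGGAT", "AGCAGTTTCA", "AGCCGA", "AGGAC", "AGGGTCCAT", "AGGGTTAC", "AGGTC", "AGGTTGCAGGC"
Count: 14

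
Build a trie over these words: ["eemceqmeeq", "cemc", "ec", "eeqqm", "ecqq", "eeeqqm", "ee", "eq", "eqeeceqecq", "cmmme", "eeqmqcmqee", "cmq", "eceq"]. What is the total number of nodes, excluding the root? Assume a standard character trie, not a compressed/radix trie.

Trace insertions, counting only characters that open a new branch:
  "eemceqmeeq" → 10 new (e, e, m, c, e, q, m, e, e, q)
  "cemc" → 4 new (c, e, m, c)
  "ec" → prefix "e" already present; 1 new (c)
  "eeqqm" → prefix "ee" already present; 3 new (q, q, m)
  "ecqq" → prefix "ec" already present; 2 new (q, q)
  "eeeqqm" → prefix "ee" already present; 4 new (e, q, q, m)
  "ee" → prefix "ee" already present; 0 new (none)
  "eq" → prefix "e" already present; 1 new (q)
  "eqeeceqecq" → prefix "eq" already present; 8 new (e, e, c, e, q, e, c, q)
  "cmmme" → prefix "c" already present; 4 new (m, m, m, e)
  "eeqmqcmqee" → prefix "eeq" already present; 7 new (m, q, c, m, q, e, e)
  "cmq" → prefix "cm" already present; 1 new (q)
  "eceq" → prefix "ec" already present; 2 new (e, q)
Total nodes = 10 + 4 + 1 + 3 + 2 + 4 + 0 + 1 + 8 + 4 + 7 + 1 + 2 = 47

47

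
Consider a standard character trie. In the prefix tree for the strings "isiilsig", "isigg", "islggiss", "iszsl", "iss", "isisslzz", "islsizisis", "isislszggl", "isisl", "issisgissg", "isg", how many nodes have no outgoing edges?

A leaf is a node with no children — equivalently, the end of a word that is not a proper prefix of any other stored word.
Those words: "isg", "isigg", "isiilsig", "isislszggl", "isisslzz", "islggiss", "islsizisis", "issisgissg", "iszsl"
Leaf count: 9

9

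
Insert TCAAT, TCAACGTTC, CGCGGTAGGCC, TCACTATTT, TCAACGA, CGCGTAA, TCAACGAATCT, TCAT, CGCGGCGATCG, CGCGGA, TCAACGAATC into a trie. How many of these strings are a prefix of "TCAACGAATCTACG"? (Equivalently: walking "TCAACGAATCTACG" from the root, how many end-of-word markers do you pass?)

Walk "TCAACGAATCTACG" from the root; an end-of-word marker is hit whenever a stored word is a prefix of "TCAACGAATCTACG".
Prefixes of the query that are stored words: "TCAACGA", "TCAACGAATC", "TCAACGAATCT"
Count: 3

3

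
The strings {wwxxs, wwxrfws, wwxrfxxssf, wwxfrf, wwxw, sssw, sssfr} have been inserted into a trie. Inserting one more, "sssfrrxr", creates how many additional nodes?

"sssfr" is already a path in the trie; the remaining "rxr" must be added.
New nodes needed: |"sssfrrxr"| − 5 = 8 − 5 = 3.

3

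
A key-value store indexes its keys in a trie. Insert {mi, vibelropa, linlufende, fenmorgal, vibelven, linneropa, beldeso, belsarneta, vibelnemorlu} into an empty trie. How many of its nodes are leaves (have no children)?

A leaf is a node with no children — equivalently, the end of a word that is not a proper prefix of any other stored word.
Those words: "beldeso", "belsarneta", "fenmorgal", "linlufende", "linneropa", "mi", "vibelnemorlu", "vibelropa", "vibelven"
Leaf count: 9

9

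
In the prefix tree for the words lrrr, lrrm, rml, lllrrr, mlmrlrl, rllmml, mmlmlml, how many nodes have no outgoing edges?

7

Leaves are exactly the stored words that no other stored word extends.
Those words: "lllrrr", "lrrm", "lrrr", "mlmrlrl", "mmlmlml", "rllmml", "rml"
Leaf count: 7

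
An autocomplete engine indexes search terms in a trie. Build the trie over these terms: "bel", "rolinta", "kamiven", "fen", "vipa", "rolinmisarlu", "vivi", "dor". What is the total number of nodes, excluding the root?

Count nodes per top-level branch (shared prefixes stored once):
  'b'-branch (bel): 3 nodes
  'd'-branch (dor): 3 nodes
  'f'-branch (fen): 3 nodes
  'k'-branch (kamiven): 7 nodes
  'r'-branch (rolinmisarlu, rolinta): 14 nodes
  'v'-branch (vipa, vivi): 6 nodes
Sum: 36

36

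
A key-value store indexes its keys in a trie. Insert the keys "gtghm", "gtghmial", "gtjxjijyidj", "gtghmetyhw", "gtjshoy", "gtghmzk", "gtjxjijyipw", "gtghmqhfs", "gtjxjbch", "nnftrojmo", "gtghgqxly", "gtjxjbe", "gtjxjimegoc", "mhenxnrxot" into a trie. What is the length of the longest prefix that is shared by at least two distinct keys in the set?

Equivalently: take the maximum, over all pairs, of their longest common prefix length.
"gtjxjijyidj" and "gtjxjijyipw" agree on "gtjxjijyi" (9 characters) before diverging; nothing deeper is shared.
Longest shared-prefix length: 9

9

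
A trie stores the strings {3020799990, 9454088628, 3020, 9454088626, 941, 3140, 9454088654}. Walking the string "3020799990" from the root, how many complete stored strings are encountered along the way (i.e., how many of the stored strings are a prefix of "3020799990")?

2

Walk "3020799990" from the root; an end-of-word marker is hit whenever a stored word is a prefix of "3020799990".
Prefixes of the query that are stored words: "3020", "3020799990"
Count: 2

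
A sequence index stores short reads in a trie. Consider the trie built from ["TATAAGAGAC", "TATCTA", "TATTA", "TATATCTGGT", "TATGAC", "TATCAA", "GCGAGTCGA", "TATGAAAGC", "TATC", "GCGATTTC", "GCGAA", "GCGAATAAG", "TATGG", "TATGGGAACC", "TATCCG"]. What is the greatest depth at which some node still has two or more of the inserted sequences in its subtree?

5

The deepest shared node is where two words last agree before diverging.
e.g. "GCGAA" and "GCGAATAAG" share the prefix "GCGAA" of length 5; no pair shares a longer one.
Longest shared-prefix length: 5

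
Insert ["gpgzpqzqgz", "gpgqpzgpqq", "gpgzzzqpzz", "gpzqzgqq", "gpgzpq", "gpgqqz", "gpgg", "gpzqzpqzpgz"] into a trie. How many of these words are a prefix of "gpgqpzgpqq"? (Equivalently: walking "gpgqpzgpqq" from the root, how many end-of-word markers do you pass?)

1

Traverse "gpgqpzgpqq" character by character; count nodes along the way that are marked as word ends.
Prefixes of the query that are stored words: "gpgqpzgpqq"
Count: 1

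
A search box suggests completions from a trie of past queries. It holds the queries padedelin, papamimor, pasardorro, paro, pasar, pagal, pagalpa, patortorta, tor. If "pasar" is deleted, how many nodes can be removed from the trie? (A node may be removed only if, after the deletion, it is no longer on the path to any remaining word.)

0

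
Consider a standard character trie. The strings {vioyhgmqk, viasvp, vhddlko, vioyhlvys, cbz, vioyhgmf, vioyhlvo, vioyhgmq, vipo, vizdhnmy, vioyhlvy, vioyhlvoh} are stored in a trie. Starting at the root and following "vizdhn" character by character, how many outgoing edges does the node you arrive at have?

Walk "vizdhn" from the root, arriving at one node.
Distinct next characters after "vizdhn": m.
That node has 1 child edge.

1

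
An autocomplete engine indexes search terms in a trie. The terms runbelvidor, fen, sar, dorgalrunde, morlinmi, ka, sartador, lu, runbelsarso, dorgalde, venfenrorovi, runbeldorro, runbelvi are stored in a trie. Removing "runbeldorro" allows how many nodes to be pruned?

5

Walk "runbeldorro" from the leaf back toward the root, removing each node that no remaining word uses.
The suffix "dorro" (5 nodes) is used only by "runbeldorro"; the node for "runbel" still has the child "v", so pruning stops there.
Nodes removed: 5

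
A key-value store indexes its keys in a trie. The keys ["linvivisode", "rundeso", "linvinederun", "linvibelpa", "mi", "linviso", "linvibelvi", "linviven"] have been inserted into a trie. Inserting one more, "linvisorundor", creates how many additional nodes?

6

"linviso" is already a path in the trie; the remaining "rundor" must be added.
Each of the 6 remaining characters creates one node.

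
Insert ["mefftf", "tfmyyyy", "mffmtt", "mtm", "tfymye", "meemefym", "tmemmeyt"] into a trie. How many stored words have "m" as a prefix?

Filter for entries beginning with "m":
Words under "m": meemefym, mefftf, mffmtt, mtm
Count: 4

4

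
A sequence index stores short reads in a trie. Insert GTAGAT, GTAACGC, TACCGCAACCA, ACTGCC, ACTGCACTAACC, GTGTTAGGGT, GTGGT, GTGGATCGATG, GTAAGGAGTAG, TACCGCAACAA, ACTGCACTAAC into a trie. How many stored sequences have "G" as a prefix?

Traverse to the node for "G", then collect every word in that subtree.
Words under "G": GTAACGC, GTAAGGAGTAG, GTAGAT, GTGGATCGATG, GTGGT, GTGTTAGGGT
Count: 6

6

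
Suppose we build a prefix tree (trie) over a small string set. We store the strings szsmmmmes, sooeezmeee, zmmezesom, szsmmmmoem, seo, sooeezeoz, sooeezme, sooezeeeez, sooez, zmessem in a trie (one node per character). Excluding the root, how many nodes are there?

46

For each word, the new-node count is its length minus the longest prefix already in the trie:
  "szsmmmmes" → 9 new (s, z, s, m, m, m, m, e, s)
  "sooeezmeee" → prefix "s" already present; 9 new (o, o, e, e, z, m, e, e, e)
  "zmmezesom" → 9 new (z, m, m, e, z, e, s, o, m)
  "szsmmmmoem" → prefix "szsmmmm" already present; 3 new (o, e, m)
  "seo" → prefix "s" already present; 2 new (e, o)
  "sooeezeoz" → prefix "sooeez" already present; 3 new (e, o, z)
  "sooeezme" → prefix "sooeezme" already present; 0 new (none)
  "sooezeeeez" → prefix "sooe" already present; 6 new (z, e, e, e, e, z)
  "sooez" → prefix "sooez" already present; 0 new (none)
  "zmessem" → prefix "zm" already present; 5 new (e, s, s, e, m)
Total nodes = 9 + 9 + 9 + 3 + 2 + 3 + 0 + 6 + 0 + 5 = 46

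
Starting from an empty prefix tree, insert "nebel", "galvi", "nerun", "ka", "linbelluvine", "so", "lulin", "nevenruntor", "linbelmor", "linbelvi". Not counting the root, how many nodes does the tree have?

For each word, the new-node count is its length minus the longest prefix already in the trie:
  "nebel" → 5 new (n, e, b, e, l)
  "galvi" → 5 new (g, a, l, v, i)
  "nerun" → prefix "ne" already present; 3 new (r, u, n)
  "ka" → 2 new (k, a)
  "linbelluvine" → 12 new (l, i, n, b, e, l, l, u, v, i, n, e)
  "so" → 2 new (s, o)
  "lulin" → prefix "l" already present; 4 new (u, l, i, n)
  "nevenruntor" → prefix "ne" already present; 9 new (v, e, n, r, u, n, t, o, r)
  "linbelmor" → prefix "linbel" already present; 3 new (m, o, r)
  "linbelvi" → prefix "linbel" already present; 2 new (v, i)
Total nodes = 5 + 5 + 3 + 2 + 12 + 2 + 4 + 9 + 3 + 2 = 47

47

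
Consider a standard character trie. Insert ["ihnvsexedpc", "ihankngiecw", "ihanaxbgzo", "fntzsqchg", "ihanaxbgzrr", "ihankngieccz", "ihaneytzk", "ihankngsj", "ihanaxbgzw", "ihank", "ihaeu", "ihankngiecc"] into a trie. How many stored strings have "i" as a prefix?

11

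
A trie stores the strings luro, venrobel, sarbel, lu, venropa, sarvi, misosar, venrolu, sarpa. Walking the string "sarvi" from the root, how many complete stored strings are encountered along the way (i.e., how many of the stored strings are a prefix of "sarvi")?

Check each prefix of "sarvi" against the stored set — each match is an end-marker on the path.
Prefixes of the query that are stored words: "sarvi"
Count: 1

1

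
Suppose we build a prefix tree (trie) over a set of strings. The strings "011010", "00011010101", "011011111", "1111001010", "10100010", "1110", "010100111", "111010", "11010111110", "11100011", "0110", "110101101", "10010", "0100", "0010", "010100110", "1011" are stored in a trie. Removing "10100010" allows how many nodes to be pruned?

5

A node on "10100010"'s path can go only if nothing else ends at it or branches off below it.
The suffix "00010" (5 nodes) is used only by "10100010"; the node for "101" still has the child "1", so pruning stops there.
Nodes removed: 5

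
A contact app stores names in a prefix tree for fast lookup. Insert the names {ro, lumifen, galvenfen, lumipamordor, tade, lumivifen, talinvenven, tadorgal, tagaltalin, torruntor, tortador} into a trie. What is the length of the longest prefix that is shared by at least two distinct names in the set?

4

The deepest shared node is where two words last agree before diverging.
e.g. "lumifen" and "lumipamordor" share the prefix "lumi" of length 4; no pair shares a longer one.
Longest shared-prefix length: 4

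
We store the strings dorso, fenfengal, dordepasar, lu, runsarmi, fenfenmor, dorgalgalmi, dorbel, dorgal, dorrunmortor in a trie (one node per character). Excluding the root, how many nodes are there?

Count nodes per top-level branch (shared prefixes stored once):
  'd'-branch (dorbel, dordepasar, dorgal, dorgalgalmi, dorrunmortor, dorso): 32 nodes
  'f'-branch (fenfengal, fenfenmor): 12 nodes
  'l'-branch (lu): 2 nodes
  'r'-branch (runsarmi): 8 nodes
Sum: 54

54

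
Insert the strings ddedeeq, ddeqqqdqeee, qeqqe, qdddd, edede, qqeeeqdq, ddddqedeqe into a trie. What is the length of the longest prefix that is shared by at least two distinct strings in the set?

3

Equivalently: take the maximum, over all pairs, of their longest common prefix length.
e.g. "ddedeeq" and "ddeqqqdqeee" share the prefix "dde" of length 3; no pair shares a longer one.
Longest shared-prefix length: 3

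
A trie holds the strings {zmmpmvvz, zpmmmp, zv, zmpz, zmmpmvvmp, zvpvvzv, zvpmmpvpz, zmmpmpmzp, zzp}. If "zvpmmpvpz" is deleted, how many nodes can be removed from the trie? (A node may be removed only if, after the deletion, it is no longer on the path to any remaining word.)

6

Walk "zvpmmpvpz" from the leaf back toward the root, removing each node that no remaining word uses.
The suffix "mmpvpz" (6 nodes) is used only by "zvpmmpvpz"; the node for "zvp" still has the child "v", so pruning stops there.
Nodes removed: 6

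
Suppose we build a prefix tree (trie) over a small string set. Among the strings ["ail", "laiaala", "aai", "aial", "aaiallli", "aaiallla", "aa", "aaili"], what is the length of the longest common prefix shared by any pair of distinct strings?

Equivalently: take the maximum, over all pairs, of their longest common prefix length.
"aaiallla" and "aaiallli" agree on "aaialll" (7 characters) before diverging; nothing deeper is shared.
Longest shared-prefix length: 7

7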